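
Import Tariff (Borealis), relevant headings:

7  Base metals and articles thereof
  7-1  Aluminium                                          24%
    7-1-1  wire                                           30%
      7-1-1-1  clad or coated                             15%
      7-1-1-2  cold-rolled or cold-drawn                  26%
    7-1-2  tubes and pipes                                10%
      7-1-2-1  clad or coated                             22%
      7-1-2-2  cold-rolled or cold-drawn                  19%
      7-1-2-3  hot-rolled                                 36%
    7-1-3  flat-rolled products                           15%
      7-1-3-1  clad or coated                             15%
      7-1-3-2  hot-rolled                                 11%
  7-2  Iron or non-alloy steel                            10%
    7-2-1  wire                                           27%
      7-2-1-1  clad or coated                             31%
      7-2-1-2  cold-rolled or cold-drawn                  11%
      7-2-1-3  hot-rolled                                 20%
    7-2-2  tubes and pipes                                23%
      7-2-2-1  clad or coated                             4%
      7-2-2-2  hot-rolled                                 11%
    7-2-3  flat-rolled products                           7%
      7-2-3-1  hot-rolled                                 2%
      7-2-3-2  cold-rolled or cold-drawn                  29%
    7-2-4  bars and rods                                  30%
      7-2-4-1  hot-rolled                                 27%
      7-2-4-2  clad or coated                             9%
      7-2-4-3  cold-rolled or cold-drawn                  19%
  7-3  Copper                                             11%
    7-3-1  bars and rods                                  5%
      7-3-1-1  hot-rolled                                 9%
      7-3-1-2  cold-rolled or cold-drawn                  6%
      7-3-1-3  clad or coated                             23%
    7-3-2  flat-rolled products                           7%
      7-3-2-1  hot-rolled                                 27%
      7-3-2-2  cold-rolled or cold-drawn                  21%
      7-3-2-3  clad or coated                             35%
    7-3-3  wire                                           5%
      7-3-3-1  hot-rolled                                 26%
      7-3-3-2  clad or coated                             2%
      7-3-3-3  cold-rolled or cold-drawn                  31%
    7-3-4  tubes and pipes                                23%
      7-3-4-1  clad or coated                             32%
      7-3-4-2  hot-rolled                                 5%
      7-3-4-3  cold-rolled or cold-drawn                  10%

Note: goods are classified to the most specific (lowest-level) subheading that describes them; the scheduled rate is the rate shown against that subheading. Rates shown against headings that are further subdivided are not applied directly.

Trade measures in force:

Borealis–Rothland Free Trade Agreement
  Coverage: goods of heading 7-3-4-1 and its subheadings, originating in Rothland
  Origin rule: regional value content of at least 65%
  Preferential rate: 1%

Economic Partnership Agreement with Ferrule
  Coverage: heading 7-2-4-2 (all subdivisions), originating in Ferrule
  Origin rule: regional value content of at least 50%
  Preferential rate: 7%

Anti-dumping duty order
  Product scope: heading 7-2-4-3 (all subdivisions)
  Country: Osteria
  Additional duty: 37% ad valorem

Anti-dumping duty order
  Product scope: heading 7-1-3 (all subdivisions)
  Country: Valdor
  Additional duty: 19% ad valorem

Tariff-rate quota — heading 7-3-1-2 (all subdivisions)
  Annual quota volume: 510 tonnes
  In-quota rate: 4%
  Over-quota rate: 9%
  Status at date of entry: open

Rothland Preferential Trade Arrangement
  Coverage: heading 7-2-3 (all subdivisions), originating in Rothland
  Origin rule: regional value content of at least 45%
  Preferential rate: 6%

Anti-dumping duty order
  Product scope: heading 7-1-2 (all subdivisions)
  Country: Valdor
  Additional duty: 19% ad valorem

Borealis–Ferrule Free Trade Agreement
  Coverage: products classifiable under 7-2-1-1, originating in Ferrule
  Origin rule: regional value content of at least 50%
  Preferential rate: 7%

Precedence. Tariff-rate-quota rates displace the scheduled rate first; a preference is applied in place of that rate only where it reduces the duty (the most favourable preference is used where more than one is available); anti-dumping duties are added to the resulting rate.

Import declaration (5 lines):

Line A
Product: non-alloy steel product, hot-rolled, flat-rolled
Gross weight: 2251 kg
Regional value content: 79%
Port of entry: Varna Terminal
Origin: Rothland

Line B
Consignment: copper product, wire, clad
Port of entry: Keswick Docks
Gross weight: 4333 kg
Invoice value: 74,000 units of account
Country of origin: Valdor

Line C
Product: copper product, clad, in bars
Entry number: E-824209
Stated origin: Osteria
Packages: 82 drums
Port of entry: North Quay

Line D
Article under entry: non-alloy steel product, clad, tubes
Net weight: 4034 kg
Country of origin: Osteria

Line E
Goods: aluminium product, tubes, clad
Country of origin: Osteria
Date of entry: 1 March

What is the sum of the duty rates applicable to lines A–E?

Line A: non-alloy steel → 7-2; flat-rolled → 7-2-3; hot-rolled → 7-2-3-1. Scheduled 2%. Rothland agreement on 7-3-4-1: 7-2-3-1 not covered; Rothland agreement on 7-2-3: RVC ≥ 45% → 6% available; preference 6% not lower than 2% → no reduction. → 2%.
Line B: copper → 7-3; wire → 7-3-3; clad → 7-3-3-2. Scheduled 2%. No special measure applies. → 2%.
Line C: copper → 7-3; in bars → 7-3-1; clad → 7-3-1-3. Scheduled 23%. No special measure applies. → 23%.
Line D: non-alloy steel → 7-2; tubes → 7-2-2; clad → 7-2-2-1. Scheduled 4%. No special measure applies. → 4%.
Line E: aluminium → 7-1; tubes → 7-1-2; clad → 7-1-2-1. Scheduled 22%. No special measure applies. → 22%.
Sum: 2% + 2% + 23% + 4% + 22% = 53%.

53%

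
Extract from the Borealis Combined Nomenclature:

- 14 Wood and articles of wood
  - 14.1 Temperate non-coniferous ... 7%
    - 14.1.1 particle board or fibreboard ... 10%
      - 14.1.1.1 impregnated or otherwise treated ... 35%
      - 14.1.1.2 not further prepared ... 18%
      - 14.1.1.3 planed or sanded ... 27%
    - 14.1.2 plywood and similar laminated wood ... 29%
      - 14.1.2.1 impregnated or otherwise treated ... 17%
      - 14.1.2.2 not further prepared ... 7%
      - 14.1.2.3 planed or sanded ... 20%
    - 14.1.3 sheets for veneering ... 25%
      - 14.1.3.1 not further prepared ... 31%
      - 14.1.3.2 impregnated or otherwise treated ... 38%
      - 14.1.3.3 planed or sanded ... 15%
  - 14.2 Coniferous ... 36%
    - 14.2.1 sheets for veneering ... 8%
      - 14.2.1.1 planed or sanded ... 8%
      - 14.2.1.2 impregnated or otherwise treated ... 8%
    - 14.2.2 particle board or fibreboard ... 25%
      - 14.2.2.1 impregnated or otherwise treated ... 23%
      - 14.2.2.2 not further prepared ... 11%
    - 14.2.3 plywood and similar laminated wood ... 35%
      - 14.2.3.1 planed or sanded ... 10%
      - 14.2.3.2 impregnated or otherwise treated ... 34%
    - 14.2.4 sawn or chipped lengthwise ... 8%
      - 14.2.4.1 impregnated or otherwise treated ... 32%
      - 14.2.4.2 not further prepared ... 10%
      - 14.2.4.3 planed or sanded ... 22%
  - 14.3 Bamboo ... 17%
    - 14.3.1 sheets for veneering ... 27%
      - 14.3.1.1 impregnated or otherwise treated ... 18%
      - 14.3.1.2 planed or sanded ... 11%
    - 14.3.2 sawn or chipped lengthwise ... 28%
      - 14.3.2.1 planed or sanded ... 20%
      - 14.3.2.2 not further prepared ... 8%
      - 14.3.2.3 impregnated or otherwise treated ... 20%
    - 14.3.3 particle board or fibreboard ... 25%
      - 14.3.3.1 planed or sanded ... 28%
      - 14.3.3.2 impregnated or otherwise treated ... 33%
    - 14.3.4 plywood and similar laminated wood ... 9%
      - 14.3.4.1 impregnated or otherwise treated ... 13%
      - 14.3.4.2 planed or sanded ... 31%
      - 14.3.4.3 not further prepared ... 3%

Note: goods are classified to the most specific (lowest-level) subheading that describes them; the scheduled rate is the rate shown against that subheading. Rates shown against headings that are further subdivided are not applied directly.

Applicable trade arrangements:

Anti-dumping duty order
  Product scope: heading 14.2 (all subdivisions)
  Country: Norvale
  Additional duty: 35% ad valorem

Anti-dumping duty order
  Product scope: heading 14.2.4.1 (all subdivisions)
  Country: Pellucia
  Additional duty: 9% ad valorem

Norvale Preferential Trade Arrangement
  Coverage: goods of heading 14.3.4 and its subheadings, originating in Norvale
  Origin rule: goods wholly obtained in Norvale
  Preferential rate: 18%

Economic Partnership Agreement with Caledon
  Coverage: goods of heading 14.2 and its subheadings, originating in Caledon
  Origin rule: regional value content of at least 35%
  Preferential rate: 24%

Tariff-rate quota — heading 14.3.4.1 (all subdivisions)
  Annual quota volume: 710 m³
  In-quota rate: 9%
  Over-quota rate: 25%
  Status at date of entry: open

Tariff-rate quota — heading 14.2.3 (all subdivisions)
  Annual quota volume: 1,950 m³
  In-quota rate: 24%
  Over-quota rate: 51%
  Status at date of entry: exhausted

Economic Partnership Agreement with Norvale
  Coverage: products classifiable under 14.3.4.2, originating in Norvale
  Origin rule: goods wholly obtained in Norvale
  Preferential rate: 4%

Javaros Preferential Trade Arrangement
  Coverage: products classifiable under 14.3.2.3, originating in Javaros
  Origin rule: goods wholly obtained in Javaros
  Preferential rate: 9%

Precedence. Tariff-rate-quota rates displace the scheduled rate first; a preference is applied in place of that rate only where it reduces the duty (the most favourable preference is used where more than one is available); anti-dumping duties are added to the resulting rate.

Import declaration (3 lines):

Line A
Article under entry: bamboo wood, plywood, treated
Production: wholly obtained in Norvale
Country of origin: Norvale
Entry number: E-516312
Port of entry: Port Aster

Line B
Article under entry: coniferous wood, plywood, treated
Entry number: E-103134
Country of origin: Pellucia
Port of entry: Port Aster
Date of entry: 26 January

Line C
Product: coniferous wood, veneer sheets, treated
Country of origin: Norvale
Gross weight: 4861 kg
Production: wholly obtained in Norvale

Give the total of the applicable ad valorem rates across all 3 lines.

Line A: bamboo → 14.3; plywood → 14.3.4; treated → 14.3.4.1. Scheduled 13%. quota on 14.3.4.1 open → in-quota 9%; Norvale agreement on 14.3.4: wholly obtained → 18% available; Norvale agreement on 14.3.4.2: 14.3.4.1 not covered; preference 18% not lower than 9% → no reduction. → 9%.
Line B: coniferous → 14.2; plywood → 14.2.3; treated → 14.2.3.2. Scheduled 34%. quota on 14.2.3 exhausted → over-quota 51%. → 51%.
Line C: coniferous → 14.2; veneer sheets → 14.2.1; treated → 14.2.1.2. Scheduled 8%. Norvale agreement on 14.3.4: 14.2.1.2 not covered; Norvale agreement on 14.3.4.2: 14.2.1.2 not covered; anti-dumping (Norvale, 14.2): +35%; total 8% + 35% = 43%. → 43%.
Sum: 9% + 51% + 43% = 103%.

103%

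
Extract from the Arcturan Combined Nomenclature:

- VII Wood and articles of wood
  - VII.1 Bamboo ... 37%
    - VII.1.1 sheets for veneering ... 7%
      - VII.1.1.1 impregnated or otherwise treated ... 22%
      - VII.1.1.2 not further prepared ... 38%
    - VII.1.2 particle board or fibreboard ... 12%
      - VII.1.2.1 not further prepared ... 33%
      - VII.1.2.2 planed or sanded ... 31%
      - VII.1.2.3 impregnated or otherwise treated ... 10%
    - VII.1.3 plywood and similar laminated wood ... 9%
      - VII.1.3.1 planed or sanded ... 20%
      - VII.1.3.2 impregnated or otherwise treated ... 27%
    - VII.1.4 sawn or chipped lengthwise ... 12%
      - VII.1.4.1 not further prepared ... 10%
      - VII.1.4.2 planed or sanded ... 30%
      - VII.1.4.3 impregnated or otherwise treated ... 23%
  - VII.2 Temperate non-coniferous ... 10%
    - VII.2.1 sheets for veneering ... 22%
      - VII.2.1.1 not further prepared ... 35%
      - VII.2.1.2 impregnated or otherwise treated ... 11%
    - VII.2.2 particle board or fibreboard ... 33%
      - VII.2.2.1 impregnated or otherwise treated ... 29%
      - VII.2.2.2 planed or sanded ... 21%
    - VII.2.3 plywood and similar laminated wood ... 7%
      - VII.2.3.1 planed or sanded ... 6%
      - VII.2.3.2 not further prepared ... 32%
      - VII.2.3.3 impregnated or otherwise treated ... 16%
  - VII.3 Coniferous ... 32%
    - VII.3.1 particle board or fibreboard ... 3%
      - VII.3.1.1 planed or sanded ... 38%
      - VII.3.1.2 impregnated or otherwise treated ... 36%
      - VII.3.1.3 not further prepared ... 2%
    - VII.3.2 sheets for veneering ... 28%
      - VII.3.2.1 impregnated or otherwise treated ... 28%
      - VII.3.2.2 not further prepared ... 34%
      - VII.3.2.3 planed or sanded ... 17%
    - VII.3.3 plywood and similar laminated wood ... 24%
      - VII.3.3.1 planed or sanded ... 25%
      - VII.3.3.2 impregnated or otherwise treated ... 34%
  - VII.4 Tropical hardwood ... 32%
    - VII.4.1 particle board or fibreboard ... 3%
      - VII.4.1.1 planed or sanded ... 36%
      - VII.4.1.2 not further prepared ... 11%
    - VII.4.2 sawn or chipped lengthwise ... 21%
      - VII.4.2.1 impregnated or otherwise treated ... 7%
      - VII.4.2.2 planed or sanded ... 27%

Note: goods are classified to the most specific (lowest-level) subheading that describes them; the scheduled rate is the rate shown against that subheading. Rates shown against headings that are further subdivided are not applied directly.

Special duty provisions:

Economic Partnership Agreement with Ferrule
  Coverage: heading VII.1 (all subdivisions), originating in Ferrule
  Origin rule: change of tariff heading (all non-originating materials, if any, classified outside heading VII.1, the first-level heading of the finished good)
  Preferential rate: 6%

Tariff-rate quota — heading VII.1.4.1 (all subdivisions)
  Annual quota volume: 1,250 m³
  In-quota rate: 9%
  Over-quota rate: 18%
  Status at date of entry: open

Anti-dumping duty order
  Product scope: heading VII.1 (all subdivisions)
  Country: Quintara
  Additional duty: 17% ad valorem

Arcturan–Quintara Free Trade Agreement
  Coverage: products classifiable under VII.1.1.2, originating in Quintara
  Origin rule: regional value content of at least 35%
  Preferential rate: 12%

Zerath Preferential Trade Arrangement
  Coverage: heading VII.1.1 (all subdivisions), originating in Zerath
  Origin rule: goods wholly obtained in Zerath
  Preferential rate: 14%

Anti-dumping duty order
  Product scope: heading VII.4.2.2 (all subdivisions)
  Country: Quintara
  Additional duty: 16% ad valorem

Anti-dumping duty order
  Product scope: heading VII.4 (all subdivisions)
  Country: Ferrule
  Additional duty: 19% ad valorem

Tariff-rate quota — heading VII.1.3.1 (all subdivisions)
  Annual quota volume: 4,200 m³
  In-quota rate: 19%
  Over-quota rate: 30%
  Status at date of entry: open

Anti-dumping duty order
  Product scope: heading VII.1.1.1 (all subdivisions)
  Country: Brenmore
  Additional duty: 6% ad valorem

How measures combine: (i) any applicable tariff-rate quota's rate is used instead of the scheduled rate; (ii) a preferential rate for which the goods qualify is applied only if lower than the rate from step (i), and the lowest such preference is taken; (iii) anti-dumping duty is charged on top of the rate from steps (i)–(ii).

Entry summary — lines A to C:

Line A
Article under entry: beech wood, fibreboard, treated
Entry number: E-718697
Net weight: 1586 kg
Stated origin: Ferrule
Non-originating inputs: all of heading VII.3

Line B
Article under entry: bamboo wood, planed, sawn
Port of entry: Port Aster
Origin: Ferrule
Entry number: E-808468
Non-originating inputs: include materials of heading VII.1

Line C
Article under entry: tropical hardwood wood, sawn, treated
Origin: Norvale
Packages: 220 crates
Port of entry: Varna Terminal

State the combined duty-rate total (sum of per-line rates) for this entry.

Line A: beech → VII.2; fibreboard → VII.2.2; treated → VII.2.2.1. Scheduled 29%. Ferrule agreement on VII.1: VII.2.2.1 not covered. → 29%.
Line B: bamboo → VII.1; sawn → VII.1.4; planed → VII.1.4.2. Scheduled 30%. Ferrule agreement on VII.1: CTH not met. → 30%.
Line C: tropical hardwood → VII.4; sawn → VII.4.2; treated → VII.4.2.1. Scheduled 7%. No special measure applies. → 7%.
Sum: 29% + 30% + 7% = 66%.

66%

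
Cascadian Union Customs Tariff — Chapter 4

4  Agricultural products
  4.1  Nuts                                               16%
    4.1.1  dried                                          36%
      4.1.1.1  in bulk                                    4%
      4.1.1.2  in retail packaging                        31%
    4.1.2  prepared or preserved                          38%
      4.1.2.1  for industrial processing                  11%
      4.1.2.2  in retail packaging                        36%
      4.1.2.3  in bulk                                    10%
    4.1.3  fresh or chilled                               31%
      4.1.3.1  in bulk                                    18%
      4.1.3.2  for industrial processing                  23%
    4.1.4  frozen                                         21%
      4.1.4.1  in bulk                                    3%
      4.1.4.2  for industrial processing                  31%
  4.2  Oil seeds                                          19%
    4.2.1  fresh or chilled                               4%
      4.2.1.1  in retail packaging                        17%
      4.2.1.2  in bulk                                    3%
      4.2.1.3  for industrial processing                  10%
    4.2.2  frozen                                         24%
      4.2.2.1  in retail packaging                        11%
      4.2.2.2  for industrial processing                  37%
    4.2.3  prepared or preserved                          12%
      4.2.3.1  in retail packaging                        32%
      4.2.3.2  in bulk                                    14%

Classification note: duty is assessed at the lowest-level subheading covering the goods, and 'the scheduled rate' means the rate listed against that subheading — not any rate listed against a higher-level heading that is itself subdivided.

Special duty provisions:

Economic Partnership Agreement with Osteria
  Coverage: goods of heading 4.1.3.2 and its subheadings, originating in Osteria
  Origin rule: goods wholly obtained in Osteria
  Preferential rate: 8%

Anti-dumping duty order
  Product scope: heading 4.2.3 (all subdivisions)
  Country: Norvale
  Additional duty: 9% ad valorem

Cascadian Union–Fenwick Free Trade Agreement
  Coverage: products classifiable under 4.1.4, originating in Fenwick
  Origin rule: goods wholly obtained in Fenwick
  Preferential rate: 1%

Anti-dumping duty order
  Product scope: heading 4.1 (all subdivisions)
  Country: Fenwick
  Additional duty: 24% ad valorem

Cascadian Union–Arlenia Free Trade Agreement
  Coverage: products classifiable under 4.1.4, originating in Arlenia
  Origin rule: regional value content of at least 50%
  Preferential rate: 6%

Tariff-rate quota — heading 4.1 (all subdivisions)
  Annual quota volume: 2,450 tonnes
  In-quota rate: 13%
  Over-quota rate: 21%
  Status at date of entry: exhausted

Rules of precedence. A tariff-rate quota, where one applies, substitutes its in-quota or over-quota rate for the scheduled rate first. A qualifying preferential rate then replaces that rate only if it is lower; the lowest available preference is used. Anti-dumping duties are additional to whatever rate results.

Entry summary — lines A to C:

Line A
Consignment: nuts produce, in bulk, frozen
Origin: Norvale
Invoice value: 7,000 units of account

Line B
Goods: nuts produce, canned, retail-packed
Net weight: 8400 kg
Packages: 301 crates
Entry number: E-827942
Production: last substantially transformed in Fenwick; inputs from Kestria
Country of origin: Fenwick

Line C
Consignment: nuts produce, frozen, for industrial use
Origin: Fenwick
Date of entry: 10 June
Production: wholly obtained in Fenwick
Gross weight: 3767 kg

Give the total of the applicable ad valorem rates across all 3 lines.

Line A: nuts → 4.1; frozen → 4.1.4; in bulk → 4.1.4.1. Scheduled 3%. quota on 4.1 exhausted → over-quota 21%. → 21%.
Line B: nuts → 4.1; canned → 4.1.2; retail-packed → 4.1.2.2. Scheduled 36%. quota on 4.1 exhausted → over-quota 21%; Fenwick agreement on 4.1.4: 4.1.2.2 not covered; anti-dumping (Fenwick, 4.1): +24%; total 21% + 24% = 45%. → 45%.
Line C: nuts → 4.1; frozen → 4.1.4; for industrial use → 4.1.4.2. Scheduled 31%. quota on 4.1 exhausted → over-quota 21%; Fenwick agreement on 4.1.4: wholly obtained → 1% available; preferential 1%; anti-dumping (Fenwick, 4.1): +24%; total 1% + 24% = 25%. → 25%.
Sum: 21% + 45% + 25% = 91%.

91%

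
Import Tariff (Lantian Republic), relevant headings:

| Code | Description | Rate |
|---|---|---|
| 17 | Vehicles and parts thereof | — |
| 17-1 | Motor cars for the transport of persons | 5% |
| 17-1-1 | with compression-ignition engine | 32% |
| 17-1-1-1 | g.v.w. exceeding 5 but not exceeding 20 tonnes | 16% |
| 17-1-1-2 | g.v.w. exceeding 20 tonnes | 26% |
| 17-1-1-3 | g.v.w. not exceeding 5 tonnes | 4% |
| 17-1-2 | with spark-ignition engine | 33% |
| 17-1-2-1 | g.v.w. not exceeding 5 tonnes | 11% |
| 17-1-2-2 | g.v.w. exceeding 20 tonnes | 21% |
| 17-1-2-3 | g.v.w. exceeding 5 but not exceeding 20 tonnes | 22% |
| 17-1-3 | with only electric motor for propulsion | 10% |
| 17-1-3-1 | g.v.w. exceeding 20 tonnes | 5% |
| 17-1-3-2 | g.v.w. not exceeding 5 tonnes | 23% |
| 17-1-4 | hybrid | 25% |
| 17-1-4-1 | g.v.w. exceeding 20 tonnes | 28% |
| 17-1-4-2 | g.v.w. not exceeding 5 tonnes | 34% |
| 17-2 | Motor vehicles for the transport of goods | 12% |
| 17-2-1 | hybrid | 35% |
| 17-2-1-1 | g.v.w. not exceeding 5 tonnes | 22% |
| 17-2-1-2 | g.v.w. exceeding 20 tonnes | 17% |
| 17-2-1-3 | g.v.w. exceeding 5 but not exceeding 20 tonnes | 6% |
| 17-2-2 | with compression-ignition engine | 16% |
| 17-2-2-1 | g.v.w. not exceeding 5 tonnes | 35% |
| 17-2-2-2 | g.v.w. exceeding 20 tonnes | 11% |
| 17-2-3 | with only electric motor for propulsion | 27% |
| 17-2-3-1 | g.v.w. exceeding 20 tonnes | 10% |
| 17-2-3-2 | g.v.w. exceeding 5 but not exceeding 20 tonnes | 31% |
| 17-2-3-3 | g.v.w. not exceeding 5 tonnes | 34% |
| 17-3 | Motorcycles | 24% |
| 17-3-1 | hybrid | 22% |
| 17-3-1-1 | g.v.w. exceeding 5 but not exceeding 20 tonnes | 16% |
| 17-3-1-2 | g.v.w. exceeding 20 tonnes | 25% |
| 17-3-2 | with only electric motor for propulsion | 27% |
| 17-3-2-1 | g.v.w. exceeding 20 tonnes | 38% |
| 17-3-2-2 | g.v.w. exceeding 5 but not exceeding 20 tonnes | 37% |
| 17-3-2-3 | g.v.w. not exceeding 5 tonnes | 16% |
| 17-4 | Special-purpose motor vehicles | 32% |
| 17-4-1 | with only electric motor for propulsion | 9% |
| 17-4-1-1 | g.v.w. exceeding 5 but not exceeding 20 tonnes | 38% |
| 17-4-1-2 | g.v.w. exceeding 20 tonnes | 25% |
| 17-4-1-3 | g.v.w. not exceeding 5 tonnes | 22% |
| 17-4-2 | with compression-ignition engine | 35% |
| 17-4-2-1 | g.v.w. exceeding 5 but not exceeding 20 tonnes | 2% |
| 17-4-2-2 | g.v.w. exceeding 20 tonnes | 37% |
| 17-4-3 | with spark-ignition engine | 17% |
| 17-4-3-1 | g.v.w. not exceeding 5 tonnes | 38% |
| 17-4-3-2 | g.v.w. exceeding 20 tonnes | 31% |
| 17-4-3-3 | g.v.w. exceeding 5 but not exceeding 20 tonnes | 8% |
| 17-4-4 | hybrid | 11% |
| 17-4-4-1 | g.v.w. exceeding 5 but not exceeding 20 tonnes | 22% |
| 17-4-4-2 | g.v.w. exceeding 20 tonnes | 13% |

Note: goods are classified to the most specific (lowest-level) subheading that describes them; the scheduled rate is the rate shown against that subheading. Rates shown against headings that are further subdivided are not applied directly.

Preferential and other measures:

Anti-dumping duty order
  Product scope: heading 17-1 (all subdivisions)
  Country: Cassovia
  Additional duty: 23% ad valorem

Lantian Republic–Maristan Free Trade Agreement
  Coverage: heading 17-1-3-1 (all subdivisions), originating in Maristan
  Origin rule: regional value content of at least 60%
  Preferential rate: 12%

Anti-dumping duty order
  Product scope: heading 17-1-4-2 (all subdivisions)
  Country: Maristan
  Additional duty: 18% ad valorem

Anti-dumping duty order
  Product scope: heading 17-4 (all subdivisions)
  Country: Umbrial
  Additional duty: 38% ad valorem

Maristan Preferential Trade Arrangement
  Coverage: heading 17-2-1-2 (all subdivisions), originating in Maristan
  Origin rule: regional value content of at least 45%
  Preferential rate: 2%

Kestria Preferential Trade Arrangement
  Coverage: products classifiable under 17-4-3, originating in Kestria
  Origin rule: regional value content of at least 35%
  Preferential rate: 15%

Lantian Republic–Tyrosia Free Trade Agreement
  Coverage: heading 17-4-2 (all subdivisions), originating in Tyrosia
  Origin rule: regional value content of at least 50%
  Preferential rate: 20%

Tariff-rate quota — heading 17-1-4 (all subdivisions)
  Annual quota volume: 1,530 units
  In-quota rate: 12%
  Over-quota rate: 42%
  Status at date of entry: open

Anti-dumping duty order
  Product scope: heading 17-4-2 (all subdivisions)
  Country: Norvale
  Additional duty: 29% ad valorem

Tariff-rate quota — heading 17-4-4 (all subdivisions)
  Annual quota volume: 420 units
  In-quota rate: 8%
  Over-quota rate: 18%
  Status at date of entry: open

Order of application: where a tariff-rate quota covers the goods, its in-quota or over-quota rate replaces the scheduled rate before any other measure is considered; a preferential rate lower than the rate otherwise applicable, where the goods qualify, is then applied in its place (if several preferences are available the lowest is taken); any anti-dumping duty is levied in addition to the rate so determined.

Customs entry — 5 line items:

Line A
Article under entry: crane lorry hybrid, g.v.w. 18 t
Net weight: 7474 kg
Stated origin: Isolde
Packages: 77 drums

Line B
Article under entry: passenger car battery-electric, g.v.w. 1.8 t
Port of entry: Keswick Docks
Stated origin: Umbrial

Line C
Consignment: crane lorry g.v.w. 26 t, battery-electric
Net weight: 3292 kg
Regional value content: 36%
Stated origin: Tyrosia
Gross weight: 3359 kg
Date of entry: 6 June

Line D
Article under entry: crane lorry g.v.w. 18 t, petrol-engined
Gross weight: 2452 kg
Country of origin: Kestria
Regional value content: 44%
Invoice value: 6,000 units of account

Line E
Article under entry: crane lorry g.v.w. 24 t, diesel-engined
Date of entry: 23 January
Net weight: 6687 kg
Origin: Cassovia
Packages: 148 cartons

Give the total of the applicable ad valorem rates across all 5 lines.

101%

Line A: crane lorry → 17-4; hybrid → 17-4-4; g.v.w. 18 t → 17-4-4-1. Scheduled 22%. quota on 17-4-4 open → in-quota 8%. → 8%.
Line B: passenger car → 17-1; battery-electric → 17-1-3; g.v.w. 1.8 t → 17-1-3-2. Scheduled 23%. No special measure applies. → 23%.
Line C: crane lorry → 17-4; battery-electric → 17-4-1; g.v.w. 26 t → 17-4-1-2. Scheduled 25%. Tyrosia agreement on 17-4-2: 17-4-1-2 not covered. → 25%.
Line D: crane lorry → 17-4; petrol-engined → 17-4-3; g.v.w. 18 t → 17-4-3-3. Scheduled 8%. Kestria agreement on 17-4-3: RVC ≥ 35% → 15% available; preference 15% not lower than 8% → no reduction. → 8%.
Line E: crane lorry → 17-4; diesel-engined → 17-4-2; g.v.w. 24 t → 17-4-2-2. Scheduled 37%. No special measure applies. → 37%.
Sum: 8% + 23% + 25% + 8% + 37% = 101%.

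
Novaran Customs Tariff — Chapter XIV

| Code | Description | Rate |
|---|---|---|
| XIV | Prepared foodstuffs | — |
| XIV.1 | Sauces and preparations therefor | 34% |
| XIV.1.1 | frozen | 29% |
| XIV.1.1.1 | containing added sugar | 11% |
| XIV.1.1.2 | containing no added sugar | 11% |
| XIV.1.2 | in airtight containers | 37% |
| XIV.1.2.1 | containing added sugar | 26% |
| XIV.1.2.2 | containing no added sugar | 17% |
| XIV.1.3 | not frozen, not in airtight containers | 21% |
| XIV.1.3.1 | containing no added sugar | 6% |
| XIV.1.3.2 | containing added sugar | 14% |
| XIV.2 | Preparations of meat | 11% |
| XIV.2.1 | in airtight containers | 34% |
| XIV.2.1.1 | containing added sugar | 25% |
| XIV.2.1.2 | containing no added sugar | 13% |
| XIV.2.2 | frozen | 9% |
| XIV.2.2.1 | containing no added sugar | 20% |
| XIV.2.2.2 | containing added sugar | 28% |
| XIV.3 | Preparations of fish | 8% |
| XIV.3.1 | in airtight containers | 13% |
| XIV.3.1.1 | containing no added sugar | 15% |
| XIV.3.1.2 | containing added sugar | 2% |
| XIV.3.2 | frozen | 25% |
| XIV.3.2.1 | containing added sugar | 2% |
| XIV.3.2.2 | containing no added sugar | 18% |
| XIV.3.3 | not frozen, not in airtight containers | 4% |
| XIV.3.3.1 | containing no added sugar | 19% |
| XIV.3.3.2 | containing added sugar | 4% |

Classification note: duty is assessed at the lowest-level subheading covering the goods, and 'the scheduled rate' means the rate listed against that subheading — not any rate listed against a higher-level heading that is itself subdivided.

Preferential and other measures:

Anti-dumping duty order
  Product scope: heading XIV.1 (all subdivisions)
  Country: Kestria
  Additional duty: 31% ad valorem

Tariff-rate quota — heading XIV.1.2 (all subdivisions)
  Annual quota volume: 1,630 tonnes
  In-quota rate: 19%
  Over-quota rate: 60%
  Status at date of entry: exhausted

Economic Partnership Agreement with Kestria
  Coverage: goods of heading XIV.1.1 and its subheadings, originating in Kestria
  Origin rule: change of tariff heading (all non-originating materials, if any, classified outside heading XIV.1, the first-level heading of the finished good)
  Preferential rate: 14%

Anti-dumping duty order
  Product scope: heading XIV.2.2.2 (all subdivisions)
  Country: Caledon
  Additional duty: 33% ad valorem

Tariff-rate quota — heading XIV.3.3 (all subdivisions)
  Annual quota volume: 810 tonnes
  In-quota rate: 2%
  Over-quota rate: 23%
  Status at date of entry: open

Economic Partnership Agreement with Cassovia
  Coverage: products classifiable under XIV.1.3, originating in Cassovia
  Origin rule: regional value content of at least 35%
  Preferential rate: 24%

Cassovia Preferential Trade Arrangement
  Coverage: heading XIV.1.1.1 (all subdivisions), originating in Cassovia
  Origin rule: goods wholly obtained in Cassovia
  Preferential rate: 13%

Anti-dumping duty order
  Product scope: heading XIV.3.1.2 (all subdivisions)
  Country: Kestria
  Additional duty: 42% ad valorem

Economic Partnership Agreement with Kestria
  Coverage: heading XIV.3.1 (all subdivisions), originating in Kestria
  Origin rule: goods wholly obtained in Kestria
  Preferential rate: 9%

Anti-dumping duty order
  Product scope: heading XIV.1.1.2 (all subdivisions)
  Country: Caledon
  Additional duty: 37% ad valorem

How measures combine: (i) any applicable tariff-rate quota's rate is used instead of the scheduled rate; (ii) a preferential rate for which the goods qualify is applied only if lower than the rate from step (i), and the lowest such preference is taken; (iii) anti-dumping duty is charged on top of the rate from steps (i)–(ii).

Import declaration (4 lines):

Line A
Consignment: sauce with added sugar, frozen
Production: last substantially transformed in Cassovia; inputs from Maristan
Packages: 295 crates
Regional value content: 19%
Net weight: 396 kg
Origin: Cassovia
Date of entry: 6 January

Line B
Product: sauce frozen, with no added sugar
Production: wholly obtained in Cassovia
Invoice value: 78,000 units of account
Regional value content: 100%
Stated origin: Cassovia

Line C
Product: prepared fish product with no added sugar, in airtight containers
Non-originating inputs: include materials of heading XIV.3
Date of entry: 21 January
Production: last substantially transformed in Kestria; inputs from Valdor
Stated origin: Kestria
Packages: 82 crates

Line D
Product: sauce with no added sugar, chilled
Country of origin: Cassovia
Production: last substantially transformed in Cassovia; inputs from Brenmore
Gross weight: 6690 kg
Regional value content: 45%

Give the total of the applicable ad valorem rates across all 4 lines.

Line A: sauce → XIV.1; frozen → XIV.1.1; with added sugar → XIV.1.1.1. Scheduled 11%. Cassovia agreement on XIV.1.3: XIV.1.1.1 not covered; Cassovia agreement on XIV.1.1.1: not wholly obtained. → 11%.
Line B: sauce → XIV.1; frozen → XIV.1.1; with no added sugar → XIV.1.1.2. Scheduled 11%. Cassovia agreement on XIV.1.3: XIV.1.1.2 not covered; Cassovia agreement on XIV.1.1.1: XIV.1.1.2 not covered. → 11%.
Line C: prepared fish product → XIV.3; in airtight containers → XIV.3.1; with no added sugar → XIV.3.1.1. Scheduled 15%. Kestria agreement on XIV.1.1: XIV.3.1.1 not covered; Kestria agreement on XIV.3.1: not wholly obtained. → 15%.
Line D: sauce → XIV.1; chilled → XIV.1.3; with no added sugar → XIV.1.3.1. Scheduled 6%. Cassovia agreement on XIV.1.3: RVC ≥ 35% → 24% available; Cassovia agreement on XIV.1.1.1: XIV.1.3.1 not covered; preference 24% not lower than 6% → no reduction. → 6%.
Sum: 11% + 11% + 15% + 6% = 43%.

43%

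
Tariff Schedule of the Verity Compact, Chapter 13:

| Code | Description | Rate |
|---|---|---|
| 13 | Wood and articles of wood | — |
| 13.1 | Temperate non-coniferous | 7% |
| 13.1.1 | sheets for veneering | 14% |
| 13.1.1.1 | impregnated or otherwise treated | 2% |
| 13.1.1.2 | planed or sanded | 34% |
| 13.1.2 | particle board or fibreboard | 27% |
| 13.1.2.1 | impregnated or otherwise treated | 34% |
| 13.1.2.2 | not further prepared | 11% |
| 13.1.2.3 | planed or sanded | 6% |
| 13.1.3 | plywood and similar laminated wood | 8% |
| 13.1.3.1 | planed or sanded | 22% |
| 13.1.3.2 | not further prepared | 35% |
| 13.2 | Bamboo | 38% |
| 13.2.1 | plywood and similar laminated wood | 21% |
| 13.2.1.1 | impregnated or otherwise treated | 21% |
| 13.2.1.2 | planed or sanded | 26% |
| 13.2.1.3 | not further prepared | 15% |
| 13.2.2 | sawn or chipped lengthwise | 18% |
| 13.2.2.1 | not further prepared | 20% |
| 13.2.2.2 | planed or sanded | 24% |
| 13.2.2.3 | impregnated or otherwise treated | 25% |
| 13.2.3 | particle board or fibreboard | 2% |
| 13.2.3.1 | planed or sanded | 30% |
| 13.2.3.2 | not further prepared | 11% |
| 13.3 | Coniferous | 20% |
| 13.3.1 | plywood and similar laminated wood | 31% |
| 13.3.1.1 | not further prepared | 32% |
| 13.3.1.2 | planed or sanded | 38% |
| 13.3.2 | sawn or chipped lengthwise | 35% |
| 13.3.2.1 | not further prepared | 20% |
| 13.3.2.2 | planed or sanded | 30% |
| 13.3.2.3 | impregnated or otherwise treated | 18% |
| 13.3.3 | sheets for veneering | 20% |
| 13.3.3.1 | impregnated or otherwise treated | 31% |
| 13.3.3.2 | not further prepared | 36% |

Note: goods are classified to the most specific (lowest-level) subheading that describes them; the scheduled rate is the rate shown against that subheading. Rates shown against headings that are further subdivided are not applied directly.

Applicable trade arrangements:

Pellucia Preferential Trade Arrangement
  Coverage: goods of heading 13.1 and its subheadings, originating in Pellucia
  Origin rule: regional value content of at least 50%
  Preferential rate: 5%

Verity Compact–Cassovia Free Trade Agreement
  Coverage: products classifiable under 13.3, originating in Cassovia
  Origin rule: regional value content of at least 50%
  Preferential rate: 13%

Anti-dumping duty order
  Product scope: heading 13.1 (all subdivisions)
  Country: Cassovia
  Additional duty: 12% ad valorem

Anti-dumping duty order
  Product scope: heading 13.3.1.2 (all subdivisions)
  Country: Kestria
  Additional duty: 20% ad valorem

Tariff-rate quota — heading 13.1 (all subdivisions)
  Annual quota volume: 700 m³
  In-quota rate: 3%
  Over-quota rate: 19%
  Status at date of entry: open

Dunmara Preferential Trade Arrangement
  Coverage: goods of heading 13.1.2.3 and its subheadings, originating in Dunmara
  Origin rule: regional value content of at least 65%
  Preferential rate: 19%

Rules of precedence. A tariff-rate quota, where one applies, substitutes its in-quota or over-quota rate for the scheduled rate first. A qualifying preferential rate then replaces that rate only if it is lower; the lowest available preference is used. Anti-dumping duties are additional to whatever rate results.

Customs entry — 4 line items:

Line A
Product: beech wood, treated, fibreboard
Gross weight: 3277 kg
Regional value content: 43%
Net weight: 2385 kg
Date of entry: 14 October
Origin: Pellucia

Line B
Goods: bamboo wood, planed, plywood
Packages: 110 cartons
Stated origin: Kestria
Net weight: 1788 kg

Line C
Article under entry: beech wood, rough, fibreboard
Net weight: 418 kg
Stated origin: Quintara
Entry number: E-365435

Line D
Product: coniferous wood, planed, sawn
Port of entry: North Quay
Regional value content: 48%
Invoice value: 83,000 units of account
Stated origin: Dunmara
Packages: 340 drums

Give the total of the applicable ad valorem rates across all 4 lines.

62%

Line A: beech → 13.1; fibreboard → 13.1.2; treated → 13.1.2.1. Scheduled 34%. quota on 13.1 open → in-quota 3%; Pellucia agreement on 13.1: RVC < 50%. → 3%.
Line B: bamboo → 13.2; plywood → 13.2.1; planed → 13.2.1.2. Scheduled 26%. No special measure applies. → 26%.
Line C: beech → 13.1; fibreboard → 13.1.2; rough → 13.1.2.2. Scheduled 11%. quota on 13.1 open → in-quota 3%. → 3%.
Line D: coniferous → 13.3; sawn → 13.3.2; planed → 13.3.2.2. Scheduled 30%. Dunmara agreement on 13.1.2.3: 13.3.2.2 not covered. → 30%.
Sum: 3% + 26% + 3% + 30% = 62%.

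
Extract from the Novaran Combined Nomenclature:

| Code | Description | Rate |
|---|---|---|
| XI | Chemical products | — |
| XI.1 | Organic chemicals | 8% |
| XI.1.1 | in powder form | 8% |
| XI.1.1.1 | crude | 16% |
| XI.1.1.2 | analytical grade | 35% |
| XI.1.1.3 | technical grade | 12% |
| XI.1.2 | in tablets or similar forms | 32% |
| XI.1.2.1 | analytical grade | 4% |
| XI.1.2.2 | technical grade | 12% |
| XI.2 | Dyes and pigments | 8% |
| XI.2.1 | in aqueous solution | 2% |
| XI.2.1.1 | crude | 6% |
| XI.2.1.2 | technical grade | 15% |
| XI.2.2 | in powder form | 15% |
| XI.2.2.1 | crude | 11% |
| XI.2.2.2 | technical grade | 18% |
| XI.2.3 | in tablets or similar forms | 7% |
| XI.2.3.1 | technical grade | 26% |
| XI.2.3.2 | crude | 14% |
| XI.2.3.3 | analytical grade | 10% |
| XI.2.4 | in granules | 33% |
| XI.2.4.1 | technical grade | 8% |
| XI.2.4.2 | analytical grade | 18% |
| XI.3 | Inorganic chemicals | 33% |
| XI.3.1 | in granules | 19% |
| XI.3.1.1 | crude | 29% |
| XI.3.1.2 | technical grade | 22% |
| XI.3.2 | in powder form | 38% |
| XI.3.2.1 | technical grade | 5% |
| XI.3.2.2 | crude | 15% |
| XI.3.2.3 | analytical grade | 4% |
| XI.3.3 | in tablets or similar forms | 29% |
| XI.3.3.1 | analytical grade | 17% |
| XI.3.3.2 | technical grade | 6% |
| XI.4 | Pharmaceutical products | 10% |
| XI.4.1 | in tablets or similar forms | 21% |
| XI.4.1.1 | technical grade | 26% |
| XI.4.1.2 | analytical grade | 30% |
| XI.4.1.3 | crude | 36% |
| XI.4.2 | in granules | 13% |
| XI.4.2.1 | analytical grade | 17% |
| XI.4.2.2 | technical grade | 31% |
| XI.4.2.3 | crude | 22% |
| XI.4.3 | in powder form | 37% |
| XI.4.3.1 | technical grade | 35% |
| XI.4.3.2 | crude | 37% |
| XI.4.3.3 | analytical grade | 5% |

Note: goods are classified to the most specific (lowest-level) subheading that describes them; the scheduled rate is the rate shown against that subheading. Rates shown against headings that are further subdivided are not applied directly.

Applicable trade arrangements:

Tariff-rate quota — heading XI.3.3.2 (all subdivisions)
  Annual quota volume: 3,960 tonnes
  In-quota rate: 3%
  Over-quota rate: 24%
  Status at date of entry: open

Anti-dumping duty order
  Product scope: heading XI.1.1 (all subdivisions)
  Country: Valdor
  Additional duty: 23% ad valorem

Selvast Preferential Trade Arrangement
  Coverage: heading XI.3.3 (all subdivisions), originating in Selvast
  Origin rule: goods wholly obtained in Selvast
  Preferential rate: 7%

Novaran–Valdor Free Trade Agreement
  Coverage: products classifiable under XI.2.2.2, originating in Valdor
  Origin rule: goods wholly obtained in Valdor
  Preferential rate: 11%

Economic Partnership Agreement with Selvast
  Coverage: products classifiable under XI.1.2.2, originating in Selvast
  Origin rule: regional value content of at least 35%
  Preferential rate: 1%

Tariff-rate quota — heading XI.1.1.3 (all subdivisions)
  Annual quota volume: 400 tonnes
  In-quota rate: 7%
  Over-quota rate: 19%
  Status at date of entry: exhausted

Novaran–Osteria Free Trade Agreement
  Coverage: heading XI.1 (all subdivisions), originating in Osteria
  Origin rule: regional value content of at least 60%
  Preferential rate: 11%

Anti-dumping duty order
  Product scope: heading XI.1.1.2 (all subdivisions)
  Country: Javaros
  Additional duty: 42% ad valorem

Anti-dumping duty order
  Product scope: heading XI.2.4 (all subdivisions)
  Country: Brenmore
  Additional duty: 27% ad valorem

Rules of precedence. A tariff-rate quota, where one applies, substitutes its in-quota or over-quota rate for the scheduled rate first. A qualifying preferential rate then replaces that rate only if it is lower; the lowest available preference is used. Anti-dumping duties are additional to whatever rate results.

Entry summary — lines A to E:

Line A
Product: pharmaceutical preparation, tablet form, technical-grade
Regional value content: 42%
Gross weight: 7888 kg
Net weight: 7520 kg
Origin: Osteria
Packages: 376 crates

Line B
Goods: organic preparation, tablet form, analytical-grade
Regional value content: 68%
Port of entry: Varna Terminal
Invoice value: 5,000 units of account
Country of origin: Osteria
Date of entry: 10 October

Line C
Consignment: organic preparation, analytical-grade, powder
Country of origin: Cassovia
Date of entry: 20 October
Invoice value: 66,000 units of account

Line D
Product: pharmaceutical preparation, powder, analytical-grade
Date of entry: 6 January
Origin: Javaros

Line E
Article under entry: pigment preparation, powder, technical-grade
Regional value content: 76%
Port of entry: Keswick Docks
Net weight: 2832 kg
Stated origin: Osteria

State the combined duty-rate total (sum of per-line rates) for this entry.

Line A: pharmaceutical → XI.4; tablet form → XI.4.1; technical-grade → XI.4.1.1. Scheduled 26%. Osteria agreement on XI.1: XI.4.1.1 not covered. → 26%.
Line B: organic → XI.1; tablet form → XI.1.2; analytical-grade → XI.1.2.1. Scheduled 4%. Osteria agreement on XI.1: RVC ≥ 60% → 11% available; preference 11% not lower than 4% → no reduction. → 4%.
Line C: organic → XI.1; powder → XI.1.1; analytical-grade → XI.1.1.2. Scheduled 35%. No special measure applies. → 35%.
Line D: pharmaceutical → XI.4; powder → XI.4.3; analytical-grade → XI.4.3.3. Scheduled 5%. No special measure applies. → 5%.
Line E: pigment → XI.2; powder → XI.2.2; technical-grade → XI.2.2.2. Scheduled 18%. Osteria agreement on XI.1: XI.2.2.2 not covered. → 18%.
Sum: 26% + 4% + 35% + 5% + 18% = 88%.

88%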